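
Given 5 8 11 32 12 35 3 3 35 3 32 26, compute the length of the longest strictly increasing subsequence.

5

Scanning left to right, the best length ending at each element is: 5→1, 8→2, 11→3, 32→4, 12→4, 35→5, 3→1, 3→1, 35→5, 3→1, 32→5, 26→5.
So the longest increasing subsequence has length 5, e.g. 5, 8, 11, 32, 35.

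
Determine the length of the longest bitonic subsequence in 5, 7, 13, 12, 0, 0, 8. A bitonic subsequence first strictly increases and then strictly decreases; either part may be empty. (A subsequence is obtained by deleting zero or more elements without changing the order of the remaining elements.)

One longest bitonic subsequence is 5, 7, 13, 12, 8 (positions 1,2,3,4,7): it rises to 13 then falls. Length 5 is optimal.

5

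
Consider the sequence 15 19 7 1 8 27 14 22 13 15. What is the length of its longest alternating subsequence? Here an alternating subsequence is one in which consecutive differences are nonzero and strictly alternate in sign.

A longest alternating subsequence is 15, 19, 7, 27, 14, 22, 13, 15 (positions 1,2,3,6,7,8,9,10); its 7 consecutive differences strictly alternate in sign, and length 8 is optimal.

8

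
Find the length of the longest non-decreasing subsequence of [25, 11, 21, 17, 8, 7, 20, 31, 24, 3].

One longest non-decreasing subsequence is 11, 17, 20, 31 (positions 2,4,7,8), of length 4; no longer one exists.

4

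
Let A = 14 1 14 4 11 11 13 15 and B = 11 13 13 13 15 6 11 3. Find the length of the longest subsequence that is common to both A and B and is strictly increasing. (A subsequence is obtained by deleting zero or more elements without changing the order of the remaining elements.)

3

A longest common strictly increasing subsequence is 11, 13, 15 (length 3); it appears in order in both A and B, and no longer such subsequence exists.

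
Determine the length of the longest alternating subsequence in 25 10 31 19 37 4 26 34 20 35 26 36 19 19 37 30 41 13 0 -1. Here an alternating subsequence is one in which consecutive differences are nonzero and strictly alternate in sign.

A longest alternating subsequence is 25, 10, 31, 19, 37, 4, 26, 20, 35, 26, 36, 19, 37, 30, 41, 13 (positions 1,2,3,4,5,6,7,9,10,11,12,13,15,16,17,18); its 15 consecutive differences strictly alternate in sign, and length 16 is optimal.

16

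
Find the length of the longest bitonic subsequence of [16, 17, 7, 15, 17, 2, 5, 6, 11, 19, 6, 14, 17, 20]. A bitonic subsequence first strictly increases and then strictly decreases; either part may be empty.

One longest bitonic subsequence is 2, 5, 6, 11, 14, 17, 20 (positions 6,7,8,9,12,13,14): it rises to 20 then falls. Length 7 is optimal.

7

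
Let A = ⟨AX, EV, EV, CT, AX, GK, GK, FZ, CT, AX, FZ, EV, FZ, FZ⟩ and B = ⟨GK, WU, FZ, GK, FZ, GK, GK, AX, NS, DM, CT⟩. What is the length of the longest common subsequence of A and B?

4

A longest common subsequence is GK, GK, FZ, CT (length 4); the LCS DP confirms no longer common subsequence exists.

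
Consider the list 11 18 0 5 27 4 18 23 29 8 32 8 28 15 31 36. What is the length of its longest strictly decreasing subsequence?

One longest decreasing subsequence is 11, 5, 4 (positions 1,4,6), of length 3; no longer one exists.

3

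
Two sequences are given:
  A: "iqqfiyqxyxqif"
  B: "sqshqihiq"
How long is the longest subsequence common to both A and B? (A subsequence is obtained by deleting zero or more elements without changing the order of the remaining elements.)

Backtracking the LCS table gives one alignment: q (A2,B2) → q (A3,B5) → i (A5,B8) → q (A11,B9).
So the longest common subsequence has length 4.

4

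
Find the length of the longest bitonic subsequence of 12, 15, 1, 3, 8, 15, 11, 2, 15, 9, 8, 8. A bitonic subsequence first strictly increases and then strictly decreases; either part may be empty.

7

One longest bitonic subsequence is 1, 3, 8, 15, 11, 9, 8 (positions 3,4,5,6,7,10,12): it rises to 15 then falls. Length 7 is optimal.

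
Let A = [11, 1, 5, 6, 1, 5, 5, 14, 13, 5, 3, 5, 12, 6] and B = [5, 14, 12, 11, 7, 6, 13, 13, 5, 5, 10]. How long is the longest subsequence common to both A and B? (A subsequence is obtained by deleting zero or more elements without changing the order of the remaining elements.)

5

A longest common subsequence is 11, 6, 13, 5, 5 (length 5); the LCS DP confirms no longer common subsequence exists.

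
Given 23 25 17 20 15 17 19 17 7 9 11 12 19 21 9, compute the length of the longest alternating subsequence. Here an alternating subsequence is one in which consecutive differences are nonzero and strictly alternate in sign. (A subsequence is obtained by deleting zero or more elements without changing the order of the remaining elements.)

9

A longest alternating subsequence is 23, 25, 17, 20, 15, 17, 7, 11, 9 (positions 1,2,3,4,5,6,9,11,15); its 8 consecutive differences strictly alternate in sign, and length 9 is optimal.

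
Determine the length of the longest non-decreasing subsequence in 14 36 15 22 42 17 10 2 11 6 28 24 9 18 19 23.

One longest non-decreasing subsequence is 14, 15, 17, 18, 19, 23 (positions 1,3,6,14,15,16), of length 6; no longer one exists.

6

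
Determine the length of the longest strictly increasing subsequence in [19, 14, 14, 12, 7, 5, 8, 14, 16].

Scanning left to right, the best length ending at each element is: 19→1, 14→1, 14→1, 12→1, 7→1, 5→1, 8→2, 14→3, 16→4.
So the longest increasing subsequence has length 4, e.g. 7, 8, 14, 16.

4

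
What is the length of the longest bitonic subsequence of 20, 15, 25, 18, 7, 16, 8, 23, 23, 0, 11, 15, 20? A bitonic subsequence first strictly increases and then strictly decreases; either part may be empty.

One longest bitonic subsequence is 20, 25, 18, 16, 8, 0 (positions 1,3,4,6,7,10): it rises to 25 then falls. Length 6 is optimal.

6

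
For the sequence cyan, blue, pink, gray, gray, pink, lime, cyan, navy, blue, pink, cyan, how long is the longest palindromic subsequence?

8

One longest palindromic subsequence is cyan blue pink gray gray pink blue cyan (positions 1,2,3,4,5,6,10,12); it reads the same forward and backward, and the interval DP gives dp[1][12] = 8.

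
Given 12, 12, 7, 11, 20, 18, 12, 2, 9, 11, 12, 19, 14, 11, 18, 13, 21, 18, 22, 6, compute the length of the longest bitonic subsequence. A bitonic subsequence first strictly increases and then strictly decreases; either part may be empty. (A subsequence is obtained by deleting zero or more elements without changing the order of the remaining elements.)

9

One longest bitonic subsequence is 7, 9, 11, 12, 14, 18, 21, 18, 6 (positions 3,9,10,11,13,15,17,18,20): it rises to 21 then falls. Length 9 is optimal.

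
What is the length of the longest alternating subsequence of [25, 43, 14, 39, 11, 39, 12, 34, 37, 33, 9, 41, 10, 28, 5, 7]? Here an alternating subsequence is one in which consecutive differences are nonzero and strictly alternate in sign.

14

Track the best alternating length ending on an up-step vs a down-step at each position: up/down = 1/1, 2/1, 1/3, 4/3, 1/5, 6/3, 6/7, 8/7, 8/7, 8/9, 1/9, 10/3, 10/11, 12/11, 1/13, 14/13.
The maximum over both is 14; one such subsequence is 25, 43, 14, 39, 11, 39, 12, 34, 33, 41, 10, 28, 5, 7.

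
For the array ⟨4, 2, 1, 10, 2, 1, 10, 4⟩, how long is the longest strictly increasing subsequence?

3

Scanning left to right, the best length ending at each element is: 4→1, 2→1, 1→1, 10→2, 2→2, 1→1, 10→3, 4→3.
So the longest increasing subsequence has length 3, e.g. 1, 2, 10.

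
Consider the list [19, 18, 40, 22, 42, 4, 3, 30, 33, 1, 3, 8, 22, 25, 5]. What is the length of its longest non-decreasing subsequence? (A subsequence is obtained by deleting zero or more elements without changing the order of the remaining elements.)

Let dp[i] be the longest non-decreasing subsequence ending at position i. Then dp = [1, 1, 2, 2, 3, 1, 1, 3, 4, 1, 2, 3, 4, 5, 3].
The maximum is 5; one witness is 3, 3, 8, 22, 25 at positions 7,11,12,13,14.

5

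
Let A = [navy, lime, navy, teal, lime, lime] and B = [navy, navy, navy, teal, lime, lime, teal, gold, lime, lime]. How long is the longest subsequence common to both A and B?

A longest common subsequence is navy, lime, teal, lime, lime (length 5); the LCS DP confirms no longer common subsequence exists.

5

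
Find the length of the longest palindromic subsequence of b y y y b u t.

One longest palindromic subsequence is byyyb (positions 1,2,3,4,5); it reads the same forward and backward, and the interval DP gives dp[1][7] = 5.

5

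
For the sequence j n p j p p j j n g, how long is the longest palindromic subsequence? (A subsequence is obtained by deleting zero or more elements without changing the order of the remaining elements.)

Using dp[i][j] = 2 + dp[i+1][j−1] if the ends match, else max(dp[i+1][j], dp[i][j−1]):
dp[1][10] = 6. A witness is njppjn at positions 2,4,5,6,8,9.

6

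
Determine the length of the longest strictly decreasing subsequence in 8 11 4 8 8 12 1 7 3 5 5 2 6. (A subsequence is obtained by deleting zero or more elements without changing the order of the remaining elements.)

5

Let dp[i] be the longest decreasing subsequence ending at position i. Then dp = [1, 1, 2, 2, 2, 1, 3, 3, 4, 4, 4, 5, 4].
The maximum is 5; one witness is 11, 8, 7, 3, 2 at positions 2,4,8,9,12.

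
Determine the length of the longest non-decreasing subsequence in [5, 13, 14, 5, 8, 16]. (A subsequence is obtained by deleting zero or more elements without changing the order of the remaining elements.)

Let dp[i] be the longest non-decreasing subsequence ending at position i. Then dp = [1, 2, 3, 2, 3, 4].
The maximum is 4; one witness is 5, 13, 14, 16 at positions 1,2,3,6.

4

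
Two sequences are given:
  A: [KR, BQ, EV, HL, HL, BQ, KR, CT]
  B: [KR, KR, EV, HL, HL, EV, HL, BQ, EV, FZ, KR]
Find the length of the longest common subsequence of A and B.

A longest common subsequence is KR, EV, HL, HL, BQ, KR (length 6); the LCS DP confirms no longer common subsequence exists.

6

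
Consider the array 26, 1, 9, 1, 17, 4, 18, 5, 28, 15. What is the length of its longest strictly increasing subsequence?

5

Scanning left to right, the best length ending at each element is: 26→1, 1→1, 9→2, 1→1, 17→3, 4→2, 18→4, 5→3, 28→5, 15→4.
So the longest increasing subsequence has length 5, e.g. 1, 9, 17, 18, 28.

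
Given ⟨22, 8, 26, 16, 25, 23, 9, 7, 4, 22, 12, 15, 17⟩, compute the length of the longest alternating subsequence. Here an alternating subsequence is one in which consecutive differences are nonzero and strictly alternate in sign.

A longest alternating subsequence is 22, 8, 26, 16, 25, 9, 22, 12, 15 (positions 1,2,3,4,5,7,10,11,12); its 8 consecutive differences strictly alternate in sign, and length 9 is optimal.

9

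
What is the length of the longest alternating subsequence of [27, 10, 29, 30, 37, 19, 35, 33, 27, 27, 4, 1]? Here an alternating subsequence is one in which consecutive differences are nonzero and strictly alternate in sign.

6

Track the best alternating length ending on an up-step vs a down-step at each position: up/down = 1/1, 1/2, 3/1, 3/1, 3/1, 3/4, 5/4, 5/6, 5/6, 5/6, 1/6, 1/6.
The maximum over both is 6; one such subsequence is 27, 10, 29, 19, 35, 33.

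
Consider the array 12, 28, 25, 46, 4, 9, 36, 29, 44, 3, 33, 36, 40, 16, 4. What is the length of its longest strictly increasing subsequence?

Let dp[i] be the longest increasing subsequence ending at position i. Then dp = [1, 2, 2, 3, 1, 2, 3, 3, 4, 1, 4, 5, 6, 3, 2].
The maximum is 6; one witness is 12, 28, 29, 33, 36, 40 at positions 1,2,8,11,12,13.

6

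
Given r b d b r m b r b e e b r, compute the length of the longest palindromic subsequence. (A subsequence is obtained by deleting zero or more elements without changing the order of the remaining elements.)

9

One longest palindromic subsequence is rbbrbrbbr (positions 1,2,4,5,7,8,9,12,13); it reads the same forward and backward, and the interval DP gives dp[1][13] = 9.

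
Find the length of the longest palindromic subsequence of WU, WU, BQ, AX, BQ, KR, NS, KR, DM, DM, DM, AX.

5

One longest palindromic subsequence is AX DM DM DM AX (positions 4,9,10,11,12); it reads the same forward and backward, and the interval DP gives dp[1][12] = 5.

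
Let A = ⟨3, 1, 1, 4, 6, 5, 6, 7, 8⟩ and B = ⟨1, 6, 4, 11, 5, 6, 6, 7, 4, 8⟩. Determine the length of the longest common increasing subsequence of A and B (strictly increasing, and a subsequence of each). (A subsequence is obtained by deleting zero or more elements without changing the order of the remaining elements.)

For each value that appears in both, track the longest common increasing run ending there.
The best achievable length is 6; one witness is 1, 4, 5, 6, 7, 8 (A-positions 2,4,6,7,8,9, B-positions 1,3,5,6,8,10).

6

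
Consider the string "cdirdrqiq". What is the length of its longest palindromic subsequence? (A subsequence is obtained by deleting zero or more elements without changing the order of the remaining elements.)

One longest palindromic subsequence is irdri (positions 3,4,5,6,8); it reads the same forward and backward, and the interval DP gives dp[1][9] = 5.

5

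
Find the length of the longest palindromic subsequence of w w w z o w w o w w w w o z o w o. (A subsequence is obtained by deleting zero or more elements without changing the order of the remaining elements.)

One longest palindromic subsequence is wzowwwwwwozw (positions 3,4,5,6,7,9,10,11,12,13,14,16); it reads the same forward and backward, and the interval DP gives dp[1][17] = 12.

12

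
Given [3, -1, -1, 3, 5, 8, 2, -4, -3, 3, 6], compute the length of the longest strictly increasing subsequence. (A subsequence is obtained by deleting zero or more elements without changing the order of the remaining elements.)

Let dp[i] be the longest increasing subsequence ending at position i. Then dp = [1, 1, 1, 2, 3, 4, 2, 1, 2, 3, 4].
The maximum is 4; one witness is -1, 3, 5, 8 at positions 2,4,5,6.

4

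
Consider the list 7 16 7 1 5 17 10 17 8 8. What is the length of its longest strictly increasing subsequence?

Scanning left to right, the best length ending at each element is: 7→1, 16→2, 7→1, 1→1, 5→2, 17→3, 10→3, 17→4, 8→3, 8→3.
So the longest increasing subsequence has length 4, e.g. 1, 5, 10, 17.

4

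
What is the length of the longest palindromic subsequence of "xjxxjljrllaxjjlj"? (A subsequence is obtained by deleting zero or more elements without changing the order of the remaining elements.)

8

One longest palindromic subsequence is jljlljlj (positions 2,6,7,9,10,14,15,16); it reads the same forward and backward, and the interval DP gives dp[1][16] = 8.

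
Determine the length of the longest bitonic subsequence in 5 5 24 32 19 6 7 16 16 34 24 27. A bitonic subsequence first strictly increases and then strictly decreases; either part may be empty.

6

One longest bitonic subsequence is 5, 6, 7, 16, 34, 27 (positions 1,6,7,8,10,12): it rises to 34 then falls. Length 6 is optimal.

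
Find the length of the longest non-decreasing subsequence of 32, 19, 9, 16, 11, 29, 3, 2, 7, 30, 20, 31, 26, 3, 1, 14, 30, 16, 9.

One longest non-decreasing subsequence is 9, 16, 29, 30, 31 (positions 3,4,6,10,12), of length 5; no longer one exists.

5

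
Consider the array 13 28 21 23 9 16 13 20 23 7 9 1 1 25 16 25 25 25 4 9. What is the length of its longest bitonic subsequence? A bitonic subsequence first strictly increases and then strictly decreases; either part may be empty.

7

One longest bitonic subsequence is 13, 28, 23, 16, 13, 9, 4 (positions 1,2,4,6,7,11,19): it rises to 28 then falls. Length 7 is optimal.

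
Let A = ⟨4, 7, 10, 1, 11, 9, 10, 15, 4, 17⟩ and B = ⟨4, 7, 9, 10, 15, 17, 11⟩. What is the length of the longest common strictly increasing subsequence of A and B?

6

A longest common strictly increasing subsequence is 4, 7, 9, 10, 15, 17 (length 6); it appears in order in both A and B, and no longer such subsequence exists.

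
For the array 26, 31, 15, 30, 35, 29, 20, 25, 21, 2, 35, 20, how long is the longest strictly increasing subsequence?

4

Let dp[i] be the longest increasing subsequence ending at position i. Then dp = [1, 2, 1, 2, 3, 2, 2, 3, 3, 1, 4, 2].
The maximum is 4; one witness is 15, 20, 25, 35 at positions 3,7,8,11.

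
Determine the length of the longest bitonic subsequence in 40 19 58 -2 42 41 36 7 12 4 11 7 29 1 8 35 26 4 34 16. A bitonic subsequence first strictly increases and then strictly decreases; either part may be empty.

One longest bitonic subsequence is 40, 58, 42, 41, 36, 12, 11, 8, 4 (positions 1,3,5,6,7,9,11,15,18): it rises to 58 then falls. Length 9 is optimal.

9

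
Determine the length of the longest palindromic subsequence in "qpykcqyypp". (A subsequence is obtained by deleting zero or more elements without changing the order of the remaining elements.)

One longest palindromic subsequence is pyyyp (positions 2,3,7,8,10); it reads the same forward and backward, and the interval DP gives dp[1][10] = 5.

5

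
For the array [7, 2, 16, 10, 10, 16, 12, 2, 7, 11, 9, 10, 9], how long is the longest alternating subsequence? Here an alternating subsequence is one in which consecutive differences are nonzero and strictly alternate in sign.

10

A longest alternating subsequence is 7, 2, 16, 10, 16, 2, 11, 9, 10, 9 (positions 1,2,3,4,6,8,10,11,12,13); its 9 consecutive differences strictly alternate in sign, and length 10 is optimal.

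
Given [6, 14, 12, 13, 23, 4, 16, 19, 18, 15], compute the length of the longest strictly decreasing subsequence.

4

Scanning left to right, the best length ending at each element is: 6→1, 14→1, 12→2, 13→2, 23→1, 4→3, 16→2, 19→2, 18→3, 15→4.
So the longest decreasing subsequence has length 4, e.g. 23, 19, 18, 15.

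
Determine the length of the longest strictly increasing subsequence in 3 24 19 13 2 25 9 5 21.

One longest increasing subsequence is 3, 24, 25 (positions 1,2,6), of length 3; no longer one exists.

3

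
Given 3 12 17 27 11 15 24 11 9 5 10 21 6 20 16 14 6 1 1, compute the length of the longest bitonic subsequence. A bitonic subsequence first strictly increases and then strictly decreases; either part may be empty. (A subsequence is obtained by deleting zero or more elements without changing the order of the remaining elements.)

11

One longest bitonic subsequence is 3, 12, 17, 27, 24, 21, 20, 16, 14, 6, 1 (positions 1,2,3,4,7,12,14,15,16,17,19): it rises to 27 then falls. Length 11 is optimal.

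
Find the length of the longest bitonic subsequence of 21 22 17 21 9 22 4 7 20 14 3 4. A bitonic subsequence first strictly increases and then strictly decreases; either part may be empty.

6

One longest bitonic subsequence is 21, 22, 21, 20, 14, 4 (positions 1,2,4,9,10,12): it rises to 22 then falls. Length 6 is optimal.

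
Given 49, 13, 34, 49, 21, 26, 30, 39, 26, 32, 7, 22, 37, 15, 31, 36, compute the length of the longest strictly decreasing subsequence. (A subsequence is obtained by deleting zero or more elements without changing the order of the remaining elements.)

6

Scanning left to right, the best length ending at each element is: 49→1, 13→2, 34→2, 49→1, 21→3, 26→3, 30→3, 39→2, 26→4, 32→3, 7→5, 22→5, 37→3, 15→6, 31→4, 36→4.
So the longest decreasing subsequence has length 6, e.g. 49, 34, 30, 26, 22, 15.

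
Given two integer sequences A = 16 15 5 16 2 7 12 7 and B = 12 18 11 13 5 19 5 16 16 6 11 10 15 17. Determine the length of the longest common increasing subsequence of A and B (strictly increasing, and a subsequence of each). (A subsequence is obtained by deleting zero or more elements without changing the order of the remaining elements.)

2

For each value that appears in both, track the longest common increasing run ending there.
The best achievable length is 2; one witness is 5, 16 (A-positions 3,4, B-positions 5,8).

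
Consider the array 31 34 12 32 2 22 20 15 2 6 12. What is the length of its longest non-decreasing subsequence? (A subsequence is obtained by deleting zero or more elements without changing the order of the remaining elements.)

Let dp[i] be the longest non-decreasing subsequence ending at position i. Then dp = [1, 2, 1, 2, 1, 2, 2, 2, 2, 3, 4].
The maximum is 4; one witness is 2, 2, 6, 12 at positions 5,9,10,11.

4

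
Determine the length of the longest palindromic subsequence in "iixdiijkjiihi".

9

Using dp[i][j] = 2 + dp[i+1][j−1] if the ends match, else max(dp[i+1][j], dp[i][j−1]):
dp[1][13] = 9. A witness is iiijkjiii at positions 1,5,6,7,8,9,10,11,13.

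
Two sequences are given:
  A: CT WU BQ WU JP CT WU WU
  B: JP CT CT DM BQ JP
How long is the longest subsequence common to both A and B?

3

A longest common subsequence is CT, BQ, JP (length 3); the LCS DP confirms no longer common subsequence exists.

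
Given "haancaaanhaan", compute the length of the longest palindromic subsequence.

9

One longest palindromic subsequence is aanaaanaa (positions 2,3,4,6,7,8,9,11,12); it reads the same forward and backward, and the interval DP gives dp[1][13] = 9.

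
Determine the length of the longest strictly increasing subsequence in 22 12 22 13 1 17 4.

Scanning left to right, the best length ending at each element is: 22→1, 12→1, 22→2, 13→2, 1→1, 17→3, 4→2.
So the longest increasing subsequence has length 3, e.g. 12, 13, 17.

3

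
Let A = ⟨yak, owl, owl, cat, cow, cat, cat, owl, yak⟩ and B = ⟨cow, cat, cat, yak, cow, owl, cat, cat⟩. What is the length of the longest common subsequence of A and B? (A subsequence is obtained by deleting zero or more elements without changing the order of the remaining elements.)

4

A longest common subsequence is yak, owl, cat, cat (length 4); the LCS DP confirms no longer common subsequence exists.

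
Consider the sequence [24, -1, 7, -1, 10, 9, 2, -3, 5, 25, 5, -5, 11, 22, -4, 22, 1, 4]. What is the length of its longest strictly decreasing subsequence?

One longest decreasing subsequence is 24, 10, 9, 2, -3, -5 (positions 1,5,6,7,8,12), of length 6; no longer one exists.

6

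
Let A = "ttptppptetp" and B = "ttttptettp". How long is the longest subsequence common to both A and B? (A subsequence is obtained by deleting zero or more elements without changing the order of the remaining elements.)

A longest common subsequence is tttptetp (length 8); the LCS DP confirms no longer common subsequence exists.

8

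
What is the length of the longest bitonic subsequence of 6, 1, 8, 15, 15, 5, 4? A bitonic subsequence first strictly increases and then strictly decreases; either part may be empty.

5

One longest bitonic subsequence is 6, 8, 15, 5, 4 (positions 1,3,4,6,7): it rises to 15 then falls. Length 5 is optimal.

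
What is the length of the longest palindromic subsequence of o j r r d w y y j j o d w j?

One longest palindromic subsequence is jwjjwj (positions 2,6,9,10,13,14); it reads the same forward and backward, and the interval DP gives dp[1][14] = 6.

6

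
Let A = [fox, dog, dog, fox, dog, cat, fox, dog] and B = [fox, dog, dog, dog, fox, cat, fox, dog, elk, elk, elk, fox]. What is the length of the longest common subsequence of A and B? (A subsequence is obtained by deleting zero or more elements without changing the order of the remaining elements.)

7

Backtracking the LCS table gives one alignment: fox (A1,B1) → dog (A2,B3) → dog (A3,B4) → fox (A4,B5) → cat (A6,B6) → fox (A7,B7) → dog (A8,B8).
So the longest common subsequence has length 7.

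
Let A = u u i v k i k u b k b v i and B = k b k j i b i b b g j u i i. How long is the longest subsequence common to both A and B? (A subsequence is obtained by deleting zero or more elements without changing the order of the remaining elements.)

5

A longest common subsequence is iibbi (length 5); the LCS DP confirms no longer common subsequence exists.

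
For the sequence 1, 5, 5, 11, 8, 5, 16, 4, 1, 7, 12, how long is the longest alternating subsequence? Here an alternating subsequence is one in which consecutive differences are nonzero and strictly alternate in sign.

6

Track the best alternating length ending on an up-step vs a down-step at each position: up/down = 1/1, 2/1, 2/1, 2/1, 2/3, 2/3, 4/1, 2/5, 1/5, 6/5, 6/5.
The maximum over both is 6; one such subsequence is 1, 11, 8, 16, 4, 7.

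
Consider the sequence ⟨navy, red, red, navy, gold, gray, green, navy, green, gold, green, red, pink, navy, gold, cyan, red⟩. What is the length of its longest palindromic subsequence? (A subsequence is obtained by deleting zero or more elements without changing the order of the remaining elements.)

9

Using dp[i][j] = 2 + dp[i+1][j−1] if the ends match, else max(dp[i+1][j], dp[i][j−1]):
dp[1][17] = 9. A witness is red gold navy green gold green navy gold red at positions 2,5,8,9,10,11,14,15,17.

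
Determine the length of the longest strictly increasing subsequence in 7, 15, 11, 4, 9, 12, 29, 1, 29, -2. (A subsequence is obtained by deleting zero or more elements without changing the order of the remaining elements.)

4

One longest increasing subsequence is 7, 11, 12, 29 (positions 1,3,6,7), of length 4; no longer one exists.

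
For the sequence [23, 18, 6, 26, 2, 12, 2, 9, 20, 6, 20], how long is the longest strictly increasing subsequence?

Let dp[i] be the longest increasing subsequence ending at position i. Then dp = [1, 1, 1, 2, 1, 2, 1, 2, 3, 2, 3].
The maximum is 3; one witness is 6, 12, 20 at positions 3,6,9.

3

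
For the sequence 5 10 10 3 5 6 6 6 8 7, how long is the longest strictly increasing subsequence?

Let dp[i] be the longest increasing subsequence ending at position i. Then dp = [1, 2, 2, 1, 2, 3, 3, 3, 4, 4].
The maximum is 4; one witness is 3, 5, 6, 8 at positions 4,5,6,9.

4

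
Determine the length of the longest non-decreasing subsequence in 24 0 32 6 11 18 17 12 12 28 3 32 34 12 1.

8

Scanning left to right, the best length ending at each element is: 24→1, 0→1, 32→2, 6→2, 11→3, 18→4, 17→4, 12→4, 12→5, 28→6, 3→2, 32→7, 34→8, 12→6, 1→2.
So the longest non-decreasing subsequence has length 8, e.g. 0, 6, 11, 12, 12, 28, 32, 34.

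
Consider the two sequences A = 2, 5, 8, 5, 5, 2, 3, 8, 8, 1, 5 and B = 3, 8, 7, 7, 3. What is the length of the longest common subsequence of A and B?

2

A longest common subsequence is 8, 3 (length 2); the LCS DP confirms no longer common subsequence exists.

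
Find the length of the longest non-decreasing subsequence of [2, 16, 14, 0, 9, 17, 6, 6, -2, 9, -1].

4

One longest non-decreasing subsequence is 2, 6, 6, 9 (positions 1,7,8,10), of length 4; no longer one exists.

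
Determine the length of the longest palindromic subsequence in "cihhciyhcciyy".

Using dp[i][j] = 2 + dp[i+1][j−1] if the ends match, else max(dp[i+1][j], dp[i][j−1]):
dp[1][13] = 6. A witness is cihhic at positions 1,2,3,4,6,10.

6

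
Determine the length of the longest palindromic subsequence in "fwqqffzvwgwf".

6

Using dp[i][j] = 2 + dp[i+1][j−1] if the ends match, else max(dp[i+1][j], dp[i][j−1]):
dp[1][12] = 6. A witness is fwffwf at positions 1,2,5,6,11,12.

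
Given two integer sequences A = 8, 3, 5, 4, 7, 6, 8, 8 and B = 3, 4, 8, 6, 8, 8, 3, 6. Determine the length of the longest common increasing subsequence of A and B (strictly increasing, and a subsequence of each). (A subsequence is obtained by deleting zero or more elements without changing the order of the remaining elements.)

4

For each value that appears in both, track the longest common increasing run ending there.
The best achievable length is 4; one witness is 3, 4, 6, 8 (A-positions 2,4,6,7, B-positions 1,2,4,5).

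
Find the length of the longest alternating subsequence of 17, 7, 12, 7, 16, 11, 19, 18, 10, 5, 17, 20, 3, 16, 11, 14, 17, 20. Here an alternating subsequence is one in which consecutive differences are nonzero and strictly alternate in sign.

Track the best alternating length ending on an up-step vs a down-step at each position: up/down = 1/1, 1/2, 3/2, 1/4, 5/2, 5/6, 7/1, 7/8, 5/8, 1/8, 9/8, 9/1, 1/10, 11/10, 11/12, 13/12, 13/10, 13/1.
The maximum over both is 13; one such subsequence is 17, 7, 12, 7, 16, 11, 19, 10, 17, 3, 16, 11, 14.

13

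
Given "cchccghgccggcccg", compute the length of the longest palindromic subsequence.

Using dp[i][j] = 2 + dp[i+1][j−1] if the ends match, else max(dp[i+1][j], dp[i][j−1]):
dp[1][16] = 12. A witness is cccggccggccc at positions 2,4,5,6,8,9,10,11,12,13,14,15.

12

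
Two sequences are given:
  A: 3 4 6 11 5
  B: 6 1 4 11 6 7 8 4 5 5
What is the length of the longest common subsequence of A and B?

3

A longest common subsequence is 4, 6, 5 (length 3); the LCS DP confirms no longer common subsequence exists.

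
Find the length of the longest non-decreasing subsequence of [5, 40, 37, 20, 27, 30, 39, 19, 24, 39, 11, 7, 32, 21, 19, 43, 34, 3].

7

One longest non-decreasing subsequence is 5, 20, 27, 30, 39, 39, 43 (positions 1,4,5,6,7,10,16), of length 7; no longer one exists.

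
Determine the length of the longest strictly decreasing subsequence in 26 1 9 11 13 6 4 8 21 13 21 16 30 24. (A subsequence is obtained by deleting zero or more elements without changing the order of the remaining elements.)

4

Scanning left to right, the best length ending at each element is: 26→1, 1→2, 9→2, 11→2, 13→2, 6→3, 4→4, 8→3, 21→2, 13→3, 21→2, 16→3, 30→1, 24→2.
So the longest decreasing subsequence has length 4, e.g. 26, 9, 6, 4.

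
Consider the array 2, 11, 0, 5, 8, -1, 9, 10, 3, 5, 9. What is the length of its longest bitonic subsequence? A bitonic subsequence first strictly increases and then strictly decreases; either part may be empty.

6

One longest bitonic subsequence is 2, 5, 8, 9, 10, 9 (positions 1,4,5,7,8,11): it rises to 10 then falls. Length 6 is optimal.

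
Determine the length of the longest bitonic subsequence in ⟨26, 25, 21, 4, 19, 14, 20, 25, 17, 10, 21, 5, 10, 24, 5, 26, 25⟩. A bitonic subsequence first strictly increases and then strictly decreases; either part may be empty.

7

One longest bitonic subsequence is 26, 25, 21, 20, 17, 10, 5 (positions 1,2,3,7,9,13,15): it rises to 26 then falls. Length 7 is optimal.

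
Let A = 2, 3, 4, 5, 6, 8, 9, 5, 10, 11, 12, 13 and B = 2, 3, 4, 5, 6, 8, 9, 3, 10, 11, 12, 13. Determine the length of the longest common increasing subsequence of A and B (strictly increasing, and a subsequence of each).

11

For each value that appears in both, track the longest common increasing run ending there.
The best achievable length is 11; one witness is 2, 3, 4, 5, 6, 8, 9, 10, 11, 12, 13 (A-positions 1,2,3,4,5,6,7,9,10,11,12, B-positions 1,2,3,4,5,6,7,9,10,11,12).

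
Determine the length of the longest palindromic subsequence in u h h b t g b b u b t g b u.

9

One longest palindromic subsequence is ubgbubgbu (positions 1,4,6,8,9,10,12,13,14); it reads the same forward and backward, and the interval DP gives dp[1][14] = 9.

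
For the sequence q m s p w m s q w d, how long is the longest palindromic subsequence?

One longest palindromic subsequence is qsmsq (positions 1,3,6,7,8); it reads the same forward and backward, and the interval DP gives dp[1][10] = 5.

5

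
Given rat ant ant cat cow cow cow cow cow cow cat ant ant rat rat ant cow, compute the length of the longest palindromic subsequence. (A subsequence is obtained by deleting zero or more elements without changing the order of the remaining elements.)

14

One longest palindromic subsequence is rat ant ant cat cow cow cow cow cow cow cat ant ant rat (positions 1,2,3,4,5,6,7,8,9,10,11,12,13,15); it reads the same forward and backward, and the interval DP gives dp[1][17] = 14.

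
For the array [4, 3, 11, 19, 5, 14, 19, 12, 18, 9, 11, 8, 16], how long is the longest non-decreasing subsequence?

5

Let dp[i] be the longest non-decreasing subsequence ending at position i. Then dp = [1, 1, 2, 3, 2, 3, 4, 3, 4, 3, 4, 3, 5].
The maximum is 5; one witness is 4, 5, 9, 11, 16 at positions 1,5,10,11,13.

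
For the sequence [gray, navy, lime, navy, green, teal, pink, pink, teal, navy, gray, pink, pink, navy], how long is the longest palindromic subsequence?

8

One longest palindromic subsequence is navy navy teal pink pink teal navy navy (positions 2,4,6,7,8,9,10,14); it reads the same forward and backward, and the interval DP gives dp[1][14] = 8.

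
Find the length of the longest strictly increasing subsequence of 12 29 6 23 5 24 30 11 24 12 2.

Let dp[i] be the longest increasing subsequence ending at position i. Then dp = [1, 2, 1, 2, 1, 3, 4, 2, 3, 3, 1].
The maximum is 4; one witness is 12, 23, 24, 30 at positions 1,4,6,7.

4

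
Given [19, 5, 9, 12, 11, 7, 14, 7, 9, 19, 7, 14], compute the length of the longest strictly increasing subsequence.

5

Let dp[i] be the longest increasing subsequence ending at position i. Then dp = [1, 1, 2, 3, 3, 2, 4, 2, 3, 5, 2, 4].
The maximum is 5; one witness is 5, 9, 12, 14, 19 at positions 2,3,4,7,10.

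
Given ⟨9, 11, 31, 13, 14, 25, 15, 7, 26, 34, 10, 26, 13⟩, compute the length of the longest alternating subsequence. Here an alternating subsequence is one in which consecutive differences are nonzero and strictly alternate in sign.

A longest alternating subsequence is 9, 31, 13, 25, 15, 26, 10, 26, 13 (positions 1,3,4,6,7,9,11,12,13); its 8 consecutive differences strictly alternate in sign, and length 9 is optimal.

9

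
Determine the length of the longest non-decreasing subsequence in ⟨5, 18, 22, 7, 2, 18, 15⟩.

3

Let dp[i] be the longest non-decreasing subsequence ending at position i. Then dp = [1, 2, 3, 2, 1, 3, 3].
The maximum is 3; one witness is 5, 18, 22 at positions 1,2,3.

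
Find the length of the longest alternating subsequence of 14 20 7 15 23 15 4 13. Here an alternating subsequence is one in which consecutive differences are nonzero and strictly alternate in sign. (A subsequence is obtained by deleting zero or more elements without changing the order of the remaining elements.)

Track the best alternating length ending on an up-step vs a down-step at each position: up/down = 1/1, 2/1, 1/3, 4/3, 4/1, 4/5, 1/5, 6/5.
The maximum over both is 6; one such subsequence is 14, 20, 7, 15, 4, 13.

6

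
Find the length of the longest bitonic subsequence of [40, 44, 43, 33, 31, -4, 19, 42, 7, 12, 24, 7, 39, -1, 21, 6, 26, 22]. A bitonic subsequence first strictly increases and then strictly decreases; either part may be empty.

One longest bitonic subsequence is 40, 44, 43, 33, 31, 19, 12, 7, 6 (positions 1,2,3,4,5,7,10,12,16): it rises to 44 then falls. Length 9 is optimal.

9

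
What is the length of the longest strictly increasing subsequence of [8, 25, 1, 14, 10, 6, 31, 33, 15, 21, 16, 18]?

5

Let dp[i] be the longest increasing subsequence ending at position i. Then dp = [1, 2, 1, 2, 2, 2, 3, 4, 3, 4, 4, 5].
The maximum is 5; one witness is 8, 14, 15, 16, 18 at positions 1,4,9,11,12.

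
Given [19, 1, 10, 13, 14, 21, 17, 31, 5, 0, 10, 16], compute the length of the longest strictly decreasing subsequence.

Scanning left to right, the best length ending at each element is: 19→1, 1→2, 10→2, 13→2, 14→2, 21→1, 17→2, 31→1, 5→3, 0→4, 10→3, 16→3.
So the longest decreasing subsequence has length 4, e.g. 19, 10, 5, 0.

4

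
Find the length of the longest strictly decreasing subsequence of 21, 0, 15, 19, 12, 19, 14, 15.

3

Let dp[i] be the longest decreasing subsequence ending at position i. Then dp = [1, 2, 2, 2, 3, 2, 3, 3].
The maximum is 3; one witness is 21, 15, 12 at positions 1,3,5.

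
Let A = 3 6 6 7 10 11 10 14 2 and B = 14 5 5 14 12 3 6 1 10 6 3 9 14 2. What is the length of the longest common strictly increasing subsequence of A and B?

For each value that appears in both, track the longest common increasing run ending there.
The best achievable length is 4; one witness is 3, 6, 10, 14 (A-positions 1,2,5,8, B-positions 6,7,9,13).

4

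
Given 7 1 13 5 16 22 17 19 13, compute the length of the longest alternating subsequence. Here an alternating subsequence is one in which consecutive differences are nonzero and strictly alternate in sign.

8

A longest alternating subsequence is 7, 1, 13, 5, 22, 17, 19, 13 (positions 1,2,3,4,6,7,8,9); its 7 consecutive differences strictly alternate in sign, and length 8 is optimal.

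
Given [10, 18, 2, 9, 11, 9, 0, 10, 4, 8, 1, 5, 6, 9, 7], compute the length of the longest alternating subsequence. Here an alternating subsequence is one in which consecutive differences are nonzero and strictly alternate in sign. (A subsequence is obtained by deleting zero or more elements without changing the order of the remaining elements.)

Track the best alternating length ending on an up-step vs a down-step at each position: up/down = 1/1, 2/1, 1/3, 4/3, 4/3, 4/5, 1/5, 6/5, 6/7, 8/7, 6/9, 10/9, 10/9, 10/7, 10/11.
The maximum over both is 11; one such subsequence is 10, 18, 2, 11, 9, 10, 4, 8, 1, 9, 7.

11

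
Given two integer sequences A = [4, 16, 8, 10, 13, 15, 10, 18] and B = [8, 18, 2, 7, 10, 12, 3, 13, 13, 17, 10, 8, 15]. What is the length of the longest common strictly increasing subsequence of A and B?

For each value that appears in both, track the longest common increasing run ending there.
The best achievable length is 4; one witness is 8, 10, 13, 15 (A-positions 3,4,5,6, B-positions 1,5,8,13).

4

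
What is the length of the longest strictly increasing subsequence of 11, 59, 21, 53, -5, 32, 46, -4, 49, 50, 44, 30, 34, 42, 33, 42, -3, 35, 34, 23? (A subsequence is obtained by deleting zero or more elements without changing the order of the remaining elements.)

6

Let dp[i] be the longest increasing subsequence ending at position i. Then dp = [1, 2, 2, 3, 1, 3, 4, 2, 5, 6, 4, 3, 4, 5, 4, 5, 3, 5, 5, 4].
The maximum is 6; one witness is 11, 21, 32, 46, 49, 50 at positions 1,3,6,7,9,10.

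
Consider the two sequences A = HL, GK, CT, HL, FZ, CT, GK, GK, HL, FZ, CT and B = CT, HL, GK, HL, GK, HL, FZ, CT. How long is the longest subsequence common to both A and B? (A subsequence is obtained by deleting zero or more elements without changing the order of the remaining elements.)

Backtracking the LCS table gives one alignment: HL (A1,B2) → GK (A2,B3) → HL (A4,B4) → GK (A8,B5) → HL (A9,B6) → FZ (A10,B7) → CT (A11,B8).
So the longest common subsequence has length 7.

7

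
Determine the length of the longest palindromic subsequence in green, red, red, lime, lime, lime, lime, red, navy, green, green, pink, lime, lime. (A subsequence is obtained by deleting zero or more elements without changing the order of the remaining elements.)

8

One longest palindromic subsequence is green red lime lime lime lime red green (positions 1,3,4,5,6,7,8,11); it reads the same forward and backward, and the interval DP gives dp[1][14] = 8.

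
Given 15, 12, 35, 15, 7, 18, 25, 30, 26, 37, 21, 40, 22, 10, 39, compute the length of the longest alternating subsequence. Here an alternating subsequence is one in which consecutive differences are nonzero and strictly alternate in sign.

Track the best alternating length ending on an up-step vs a down-step at each position: up/down = 1/1, 1/2, 3/1, 3/4, 1/4, 5/4, 5/4, 5/4, 5/6, 7/1, 5/8, 9/1, 9/10, 5/10, 11/10.
The maximum over both is 11; one such subsequence is 15, 12, 35, 15, 30, 26, 37, 21, 40, 22, 39.

11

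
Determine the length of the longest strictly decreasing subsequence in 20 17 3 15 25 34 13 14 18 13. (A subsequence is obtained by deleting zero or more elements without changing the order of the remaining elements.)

Scanning left to right, the best length ending at each element is: 20→1, 17→2, 3→3, 15→3, 25→1, 34→1, 13→4, 14→4, 18→2, 13→5.
So the longest decreasing subsequence has length 5, e.g. 20, 17, 15, 14, 13.

5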